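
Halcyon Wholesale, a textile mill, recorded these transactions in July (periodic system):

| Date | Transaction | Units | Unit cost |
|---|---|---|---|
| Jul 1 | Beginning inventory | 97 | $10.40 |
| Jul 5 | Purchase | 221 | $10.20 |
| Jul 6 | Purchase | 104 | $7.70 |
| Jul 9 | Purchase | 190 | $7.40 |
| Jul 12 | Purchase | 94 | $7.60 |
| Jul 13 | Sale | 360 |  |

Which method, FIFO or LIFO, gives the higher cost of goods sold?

FIFO

FIFO COGS: 97 @ $10.40 + 221 @ $10.20 + 42 @ $7.70 = $3,586.40
LIFO COGS: 94 @ $7.60 + 190 @ $7.40 + 76 @ $7.70 = $2,705.60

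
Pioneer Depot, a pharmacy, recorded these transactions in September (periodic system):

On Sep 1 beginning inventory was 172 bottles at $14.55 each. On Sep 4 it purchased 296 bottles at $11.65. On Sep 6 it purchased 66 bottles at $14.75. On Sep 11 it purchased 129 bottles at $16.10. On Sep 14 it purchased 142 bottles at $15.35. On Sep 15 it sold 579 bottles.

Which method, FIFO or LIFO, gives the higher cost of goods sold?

FIFO COGS: 172 @ $14.55 + 296 @ $11.65 + 66 @ $14.75 + 45 @ $16.10 = $7,649.00
LIFO COGS: 142 @ $15.35 + 129 @ $16.10 + 66 @ $14.75 + 242 @ $11.65 = $8,049.40

LIFO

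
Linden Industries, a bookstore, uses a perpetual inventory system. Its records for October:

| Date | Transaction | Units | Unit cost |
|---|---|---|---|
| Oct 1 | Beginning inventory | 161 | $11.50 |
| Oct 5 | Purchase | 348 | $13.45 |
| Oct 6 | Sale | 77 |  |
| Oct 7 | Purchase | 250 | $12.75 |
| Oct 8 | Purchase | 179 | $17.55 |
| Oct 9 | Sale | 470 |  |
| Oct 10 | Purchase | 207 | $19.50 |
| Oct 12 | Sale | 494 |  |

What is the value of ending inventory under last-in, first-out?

Oct 6, 77 sold [LIFO — newest first]: 77 @ $13.45 = $1,035.65
Oct 9, 470 sold [LIFO — newest first]: 179 @ $17.55 + 250 @ $12.75 + 41 @ $13.45 = $6,880.40
Oct 12, 494 sold [LIFO — newest first]: 207 @ $19.50 + 230 @ $13.45 + 57 @ $11.50 = $7,785.50
Total COGS = $1,035.65 + $6,880.40 + $7,785.50 = $15,701.55
Ending inventory: 104 @ $11.50 = $1,196.00
Check: goods available $16,897.55 = COGS $15,701.55 + ending $1,196.00

Ending inventory = $1,196.00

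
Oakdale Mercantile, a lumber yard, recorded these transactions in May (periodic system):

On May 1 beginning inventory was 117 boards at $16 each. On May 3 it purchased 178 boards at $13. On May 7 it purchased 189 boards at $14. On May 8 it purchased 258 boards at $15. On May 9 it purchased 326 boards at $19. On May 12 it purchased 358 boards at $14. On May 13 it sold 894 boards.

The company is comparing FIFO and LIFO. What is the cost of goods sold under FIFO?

FIFO COGS: 117 @ $16 + 178 @ $13 + 189 @ $14 + 258 @ $15 + 152 @ $19 = $13,590
LIFO COGS: 358 @ $14 + 326 @ $19 + 210 @ $15 = $14,356

COGS = $13,590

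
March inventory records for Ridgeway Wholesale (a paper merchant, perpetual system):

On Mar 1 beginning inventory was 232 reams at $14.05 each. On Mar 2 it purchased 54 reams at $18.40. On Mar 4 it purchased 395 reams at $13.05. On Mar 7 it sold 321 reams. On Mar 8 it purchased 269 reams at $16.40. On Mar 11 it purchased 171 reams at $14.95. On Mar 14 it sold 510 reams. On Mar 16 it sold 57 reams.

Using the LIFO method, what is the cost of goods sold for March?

Mar 7, 321 sold [LIFO — newest first]: 321 @ $13.05 = $4,189.05
Mar 14, 510 sold [LIFO — newest first]: 171 @ $14.95 + 269 @ $16.40 + 70 @ $13.05 = $7,881.55
Mar 16, 57 sold [LIFO — newest first]: 4 @ $13.05 + 53 @ $18.40 = $1,027.40
Total COGS = $4,189.05 + $7,881.55 + $1,027.40 = $13,098.00
Ending inventory: 232 @ $14.05 + 1 @ $18.40 = $3,278.00

COGS = $13,098.00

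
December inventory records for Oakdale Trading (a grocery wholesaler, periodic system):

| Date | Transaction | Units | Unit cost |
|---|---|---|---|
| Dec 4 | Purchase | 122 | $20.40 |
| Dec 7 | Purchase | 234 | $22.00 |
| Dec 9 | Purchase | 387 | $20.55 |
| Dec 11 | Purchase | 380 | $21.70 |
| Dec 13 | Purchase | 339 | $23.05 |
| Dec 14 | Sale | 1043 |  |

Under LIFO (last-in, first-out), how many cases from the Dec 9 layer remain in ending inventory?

Dec 14, 1043 sold [LIFO — newest first]: 339 @ $23.05 + 380 @ $21.70 + 324 @ $20.55 = $22,718.15
Ending inventory: 122 @ $20.40 + 234 @ $22.00 + 63 @ $20.55 = $8,931.45
Check: goods available $31,649.60 = COGS $22,718.15 + ending $8,931.45

63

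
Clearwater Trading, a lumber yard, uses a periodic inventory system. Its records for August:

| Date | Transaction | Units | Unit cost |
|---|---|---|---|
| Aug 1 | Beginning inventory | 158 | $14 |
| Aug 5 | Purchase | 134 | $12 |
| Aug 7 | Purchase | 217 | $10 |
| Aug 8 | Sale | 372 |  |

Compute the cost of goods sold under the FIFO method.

COGS = $4,620

Aug 8, 372 sold [FIFO — oldest first]: 158 @ $14 + 134 @ $12 + 80 @ $10 = $4,620
Ending inventory: 137 @ $10 = $1,370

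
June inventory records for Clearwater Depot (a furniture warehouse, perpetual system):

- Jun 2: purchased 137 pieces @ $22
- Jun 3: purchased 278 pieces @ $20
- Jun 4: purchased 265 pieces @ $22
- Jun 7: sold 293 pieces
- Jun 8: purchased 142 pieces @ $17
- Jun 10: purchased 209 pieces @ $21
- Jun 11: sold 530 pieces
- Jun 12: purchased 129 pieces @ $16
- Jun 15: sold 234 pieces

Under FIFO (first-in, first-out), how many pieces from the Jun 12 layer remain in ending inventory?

Jun 7, 293 sold [FIFO — oldest first]: 137 @ $22 + 156 @ $20 = $6,134
Jun 11, 530 sold [FIFO — oldest first]: 122 @ $20 + 265 @ $22 + 142 @ $17 + 1 @ $21 = $10,705
Jun 15, 234 sold [FIFO — oldest first]: 208 @ $21 + 26 @ $16 = $4,784
Total COGS = $6,134 + $10,705 + $4,784 = $21,623
Ending inventory: 103 @ $16 = $1,648
Check: goods available $23,271 = COGS $21,623 + ending $1,648

103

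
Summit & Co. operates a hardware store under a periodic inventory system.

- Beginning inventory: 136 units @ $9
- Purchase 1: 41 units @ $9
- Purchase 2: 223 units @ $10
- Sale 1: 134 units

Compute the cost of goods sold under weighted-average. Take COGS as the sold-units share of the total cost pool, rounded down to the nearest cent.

Sale 1, sell 134: 134/400 × $3,823.00 → $1,280.70
Ending inventory (cost pool remaining) = $2,542.30
Check: goods available $3,823.00 = COGS $1,280.70 + ending $2,542.30

COGS = $1,280.70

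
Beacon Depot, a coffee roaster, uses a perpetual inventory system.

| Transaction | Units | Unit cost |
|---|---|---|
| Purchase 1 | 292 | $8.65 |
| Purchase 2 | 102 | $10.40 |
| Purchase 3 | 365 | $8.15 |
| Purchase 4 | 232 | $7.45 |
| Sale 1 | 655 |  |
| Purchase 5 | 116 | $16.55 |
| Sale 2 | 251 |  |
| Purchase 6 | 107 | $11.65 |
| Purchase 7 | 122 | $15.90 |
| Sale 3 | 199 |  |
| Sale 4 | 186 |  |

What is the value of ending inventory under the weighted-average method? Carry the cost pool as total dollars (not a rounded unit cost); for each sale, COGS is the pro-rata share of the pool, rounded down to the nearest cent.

Ending inventory = $553.60

After Purchase 1: 292 on hand, pool $2,525.80 (≈ $8.6500 each)
After Purchase 2: 394 on hand, pool $3,586.60 (≈ $9.1030 each)
After Purchase 3: 759 on hand, pool $6,561.35 (≈ $8.6447 each)
After Purchase 4: 991 on hand, pool $8,289.75 (≈ $8.3650 each)
Sale 1, sell 655: 655/991 × $8,289.75 → $5,479.09
After Purchase 5: 452 on hand, pool $4,730.46 (≈ $10.4656 each)
Sale 2, sell 251: 251/452 × $4,730.46 → $2,626.87
After Purchase 6: 308 on hand, pool $3,350.14 (≈ $10.8771 each)
After Purchase 7: 430 on hand, pool $5,289.94 (≈ $12.3022 each)
Sale 3, sell 199: 199/430 × $5,289.94 → $2,448.13
Sale 4, sell 186: 186/231 × $2,841.81 → $2,288.21
Total COGS = $5,479.09 + $2,626.87 + $2,448.13 + $2,288.21 = $12,842.30
Ending inventory (cost pool remaining) = $553.60
Check: goods available $13,395.90 = COGS $12,842.30 + ending $553.60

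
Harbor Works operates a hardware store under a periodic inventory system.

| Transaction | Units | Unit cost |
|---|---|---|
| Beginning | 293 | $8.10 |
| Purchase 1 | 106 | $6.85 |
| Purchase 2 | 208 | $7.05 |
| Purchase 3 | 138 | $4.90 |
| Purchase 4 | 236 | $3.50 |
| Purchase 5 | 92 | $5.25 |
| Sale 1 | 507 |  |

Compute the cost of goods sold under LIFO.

Sale 1 (507) [LIFO — newest first]: 92 @ $5.25 + 236 @ $3.50 + 138 @ $4.90 + 41 @ $7.05 = $2,274.25
Ending inventory: 293 @ $8.10 + 106 @ $6.85 + 167 @ $7.05 = $4,276.75

COGS = $2,274.25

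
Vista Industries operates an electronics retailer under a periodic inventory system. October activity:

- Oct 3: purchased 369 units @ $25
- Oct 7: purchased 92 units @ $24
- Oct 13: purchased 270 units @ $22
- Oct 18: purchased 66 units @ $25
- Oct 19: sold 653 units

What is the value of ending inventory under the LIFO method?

Ending inventory = $3,600

Oct 19, 653 sold [LIFO — newest first]: 66 @ $25 + 270 @ $22 + 92 @ $24 + 225 @ $25 = $15,423
Ending inventory: 144 @ $25 = $3,600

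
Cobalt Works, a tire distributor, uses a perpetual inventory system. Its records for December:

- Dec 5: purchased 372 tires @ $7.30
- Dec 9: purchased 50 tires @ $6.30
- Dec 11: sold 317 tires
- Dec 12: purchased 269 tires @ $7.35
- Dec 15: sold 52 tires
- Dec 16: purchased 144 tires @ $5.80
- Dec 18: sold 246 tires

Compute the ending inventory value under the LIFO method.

Dec 11, 317 sold [LIFO — newest first]: 50 @ $6.30 + 267 @ $7.30 = $2,264.10
Dec 15, 52 sold [LIFO — newest first]: 52 @ $7.35 = $382.20
Dec 18, 246 sold [LIFO — newest first]: 144 @ $5.80 + 102 @ $7.35 = $1,584.90
Total COGS = $2,264.10 + $382.20 + $1,584.90 = $4,231.20
Ending inventory: 105 @ $7.30 + 115 @ $7.35 = $1,611.75

Ending inventory = $1,611.75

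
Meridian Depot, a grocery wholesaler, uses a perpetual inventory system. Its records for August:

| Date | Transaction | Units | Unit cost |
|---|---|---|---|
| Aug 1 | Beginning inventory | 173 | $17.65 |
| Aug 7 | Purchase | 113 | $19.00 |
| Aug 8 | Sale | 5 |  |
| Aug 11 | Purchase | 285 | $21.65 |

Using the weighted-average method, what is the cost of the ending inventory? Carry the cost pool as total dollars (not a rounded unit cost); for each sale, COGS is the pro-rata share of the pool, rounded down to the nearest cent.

Ending inventory = $11,279.79

After Aug 1: 173 on hand, pool $3,053.45 (≈ $17.6500 each)
After Aug 7: 286 on hand, pool $5,200.45 (≈ $18.1834 each)
Aug 8, sell 5: 5/286 × $5,200.45 → $90.91
After Aug 11: 566 on hand, pool $11,279.79 (≈ $19.9290 each)
Ending inventory (cost pool remaining) = $11,279.79
Check: goods available $11,370.70 = COGS $90.91 + ending $11,279.79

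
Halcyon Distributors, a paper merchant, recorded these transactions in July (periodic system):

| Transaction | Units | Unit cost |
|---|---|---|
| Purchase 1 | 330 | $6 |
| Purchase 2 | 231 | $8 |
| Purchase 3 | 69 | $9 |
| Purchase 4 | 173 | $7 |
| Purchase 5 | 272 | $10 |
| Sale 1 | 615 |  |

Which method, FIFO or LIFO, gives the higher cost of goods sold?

FIFO COGS: 330 @ $6 + 231 @ $8 + 54 @ $9 = $4,314
LIFO COGS: 272 @ $10 + 173 @ $7 + 69 @ $9 + 101 @ $8 = $5,360

LIFO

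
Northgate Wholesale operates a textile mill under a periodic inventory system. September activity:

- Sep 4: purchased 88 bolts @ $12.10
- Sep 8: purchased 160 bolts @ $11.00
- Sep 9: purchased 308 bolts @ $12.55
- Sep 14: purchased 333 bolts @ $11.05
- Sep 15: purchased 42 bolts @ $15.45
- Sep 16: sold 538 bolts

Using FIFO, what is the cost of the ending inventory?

Sep 16, 538 sold [FIFO — oldest first]: 88 @ $12.10 + 160 @ $11.00 + 290 @ $12.55 = $6,464.30
Ending inventory: 18 @ $12.55 + 333 @ $11.05 + 42 @ $15.45 = $4,554.45

Ending inventory = $4,554.45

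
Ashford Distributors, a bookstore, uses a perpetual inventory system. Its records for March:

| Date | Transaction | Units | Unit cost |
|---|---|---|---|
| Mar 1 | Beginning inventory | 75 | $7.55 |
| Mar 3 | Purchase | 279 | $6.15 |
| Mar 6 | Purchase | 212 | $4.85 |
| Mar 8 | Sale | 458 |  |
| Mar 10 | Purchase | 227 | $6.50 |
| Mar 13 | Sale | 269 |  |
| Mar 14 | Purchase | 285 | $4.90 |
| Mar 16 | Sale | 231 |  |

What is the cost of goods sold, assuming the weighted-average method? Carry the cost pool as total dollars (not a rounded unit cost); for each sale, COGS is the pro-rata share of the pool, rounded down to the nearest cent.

COGS = $5,562.93

After Mar 1: 75 on hand, pool $566.25 (≈ $7.5500 each)
After Mar 3: 354 on hand, pool $2,282.10 (≈ $6.4466 each)
After Mar 6: 566 on hand, pool $3,310.30 (≈ $5.8486 each)
Mar 8, sell 458: 458/566 × $3,310.30 → $2,678.65
After Mar 10: 335 on hand, pool $2,107.15 (≈ $6.2900 each)
Mar 13, sell 269: 269/335 × $2,107.15 → $1,692.01
After Mar 14: 351 on hand, pool $1,811.64 (≈ $5.1614 each)
Mar 16, sell 231: 231/351 × $1,811.64 → $1,192.27
Total COGS = $2,678.65 + $1,692.01 + $1,192.27 = $5,562.93
Ending inventory (cost pool remaining) = $619.37
Check: goods available $6,182.30 = COGS $5,562.93 + ending $619.37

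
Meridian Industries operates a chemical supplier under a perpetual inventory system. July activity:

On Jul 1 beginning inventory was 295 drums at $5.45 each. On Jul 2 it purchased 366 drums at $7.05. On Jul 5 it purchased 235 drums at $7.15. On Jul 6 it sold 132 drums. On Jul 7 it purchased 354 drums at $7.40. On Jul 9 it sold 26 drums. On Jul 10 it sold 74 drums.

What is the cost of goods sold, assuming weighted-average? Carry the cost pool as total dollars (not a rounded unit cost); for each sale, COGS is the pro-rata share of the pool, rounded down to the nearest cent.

COGS = $1,546.38

After Jul 1: 295 on hand, pool $1,607.75 (≈ $5.4500 each)
After Jul 2: 661 on hand, pool $4,188.05 (≈ $6.3359 each)
After Jul 5: 896 on hand, pool $5,868.30 (≈ $6.5494 each)
Jul 6, sell 132: 132/896 × $5,868.30 → $864.52
After Jul 7: 1118 on hand, pool $7,623.38 (≈ $6.8188 each)
Jul 9, sell 26: 26/1118 × $7,623.38 → $177.28
Jul 10, sell 74: 74/1092 × $7,446.10 → $504.58
Total COGS = $864.52 + $177.28 + $504.58 = $1,546.38
Ending inventory (cost pool remaining) = $6,941.52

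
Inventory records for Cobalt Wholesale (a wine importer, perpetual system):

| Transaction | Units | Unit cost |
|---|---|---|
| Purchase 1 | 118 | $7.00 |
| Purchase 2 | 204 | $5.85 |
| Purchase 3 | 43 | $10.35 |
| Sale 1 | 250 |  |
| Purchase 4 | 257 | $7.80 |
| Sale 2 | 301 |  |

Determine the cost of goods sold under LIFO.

COGS = $3,972.05

Sale 1 (250) [LIFO — newest first]: 43 @ $10.35 + 204 @ $5.85 + 3 @ $7.00 = $1,659.45
Sale 2 (301) [LIFO — newest first]: 257 @ $7.80 + 44 @ $7.00 = $2,312.60
Total COGS = $1,659.45 + $2,312.60 = $3,972.05
Ending inventory: 71 @ $7.00 = $497.00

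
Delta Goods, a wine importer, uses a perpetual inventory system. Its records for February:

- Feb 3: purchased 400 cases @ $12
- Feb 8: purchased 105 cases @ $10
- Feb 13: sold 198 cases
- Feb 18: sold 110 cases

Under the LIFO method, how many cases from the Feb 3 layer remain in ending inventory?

Feb 13, 198 sold [LIFO — newest first]: 105 @ $10 + 93 @ $12 = $2,166
Feb 18, 110 sold [LIFO — newest first]: 110 @ $12 = $1,320
Total COGS = $2,166 + $1,320 = $3,486
Ending inventory: 197 @ $12 = $2,364
Check: goods available $5,850 = COGS $3,486 + ending $2,364

197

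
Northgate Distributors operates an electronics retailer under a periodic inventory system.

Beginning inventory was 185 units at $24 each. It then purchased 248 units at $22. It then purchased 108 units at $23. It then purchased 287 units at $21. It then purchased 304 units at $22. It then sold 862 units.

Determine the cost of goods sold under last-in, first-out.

Sale 1 (862) [LIFO — newest first]: 304 @ $22 + 287 @ $21 + 108 @ $23 + 163 @ $22 = $18,785
Ending inventory: 185 @ $24 + 85 @ $22 = $6,310
Check: goods available $25,095 = COGS $18,785 + ending $6,310

COGS = $18,785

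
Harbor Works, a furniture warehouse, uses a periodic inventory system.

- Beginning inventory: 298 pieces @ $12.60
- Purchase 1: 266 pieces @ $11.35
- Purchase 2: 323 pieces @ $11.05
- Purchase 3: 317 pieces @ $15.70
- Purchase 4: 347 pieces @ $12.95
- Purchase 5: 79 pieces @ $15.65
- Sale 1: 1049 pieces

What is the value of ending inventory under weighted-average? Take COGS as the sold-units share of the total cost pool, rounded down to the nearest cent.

Ending inventory = $7,503.09

Sale 1, sell 1049: 1049/1630 × $21,049.95 → $13,546.86
Ending inventory (cost pool remaining) = $7,503.09
Check: goods available $21,049.95 = COGS $13,546.86 + ending $7,503.09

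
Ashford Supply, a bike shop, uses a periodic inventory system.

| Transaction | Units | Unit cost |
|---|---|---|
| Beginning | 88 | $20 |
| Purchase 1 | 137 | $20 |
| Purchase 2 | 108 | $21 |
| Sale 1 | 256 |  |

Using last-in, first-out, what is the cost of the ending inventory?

Sale 1 (256) [LIFO — newest first]: 108 @ $21 + 137 @ $20 + 11 @ $20 = $5,228
Ending inventory: 77 @ $20 = $1,540
Check: goods available $6,768 = COGS $5,228 + ending $1,540

Ending inventory = $1,540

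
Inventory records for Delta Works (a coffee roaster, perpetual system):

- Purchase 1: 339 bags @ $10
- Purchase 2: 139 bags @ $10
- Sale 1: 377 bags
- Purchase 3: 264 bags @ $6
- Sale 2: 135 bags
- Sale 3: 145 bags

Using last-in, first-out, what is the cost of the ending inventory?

Sale 1 (377) [LIFO — newest first]: 139 @ $10 + 238 @ $10 = $3,770
Sale 2 (135) [LIFO — newest first]: 135 @ $6 = $810
Sale 3 (145) [LIFO — newest first]: 129 @ $6 + 16 @ $10 = $934
Total COGS = $3,770 + $810 + $934 = $5,514
Ending inventory: 85 @ $10 = $850
Check: goods available $6,364 = COGS $5,514 + ending $850

Ending inventory = $850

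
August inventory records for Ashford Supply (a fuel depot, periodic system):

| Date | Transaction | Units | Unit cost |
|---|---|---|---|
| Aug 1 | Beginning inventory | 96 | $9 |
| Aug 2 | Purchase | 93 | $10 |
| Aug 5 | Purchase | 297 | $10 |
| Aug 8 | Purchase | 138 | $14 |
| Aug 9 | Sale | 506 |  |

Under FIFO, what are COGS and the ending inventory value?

Aug 9, 506 sold [FIFO — oldest first]: 96 @ $9 + 93 @ $10 + 297 @ $10 + 20 @ $14 = $5,044
Ending inventory: 118 @ $14 = $1,652
Check: goods available $6,696 = COGS $5,044 + ending $1,652

COGS = $5,044; ending inventory = $1,652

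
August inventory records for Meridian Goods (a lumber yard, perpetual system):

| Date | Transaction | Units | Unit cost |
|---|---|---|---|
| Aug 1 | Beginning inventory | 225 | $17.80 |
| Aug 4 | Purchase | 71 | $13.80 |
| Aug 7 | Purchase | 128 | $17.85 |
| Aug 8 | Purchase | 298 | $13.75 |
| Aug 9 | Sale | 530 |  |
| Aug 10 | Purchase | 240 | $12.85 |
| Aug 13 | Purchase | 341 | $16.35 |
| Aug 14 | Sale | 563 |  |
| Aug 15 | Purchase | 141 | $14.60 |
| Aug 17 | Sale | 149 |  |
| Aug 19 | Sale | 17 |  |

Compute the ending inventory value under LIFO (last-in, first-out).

Ending inventory = $3,293.00

Aug 9, 530 sold [LIFO — newest first]: 298 @ $13.75 + 128 @ $17.85 + 71 @ $13.80 + 33 @ $17.80 = $7,949.50
Aug 14, 563 sold [LIFO — newest first]: 341 @ $16.35 + 222 @ $12.85 = $8,428.05
Aug 17, 149 sold [LIFO — newest first]: 141 @ $14.60 + 8 @ $12.85 = $2,161.40
Aug 19, 17 sold [LIFO — newest first]: 10 @ $12.85 + 7 @ $17.80 = $253.10
Total COGS = $7,949.50 + $8,428.05 + $2,161.40 + $253.10 = $18,792.05
Ending inventory: 185 @ $17.80 = $3,293.00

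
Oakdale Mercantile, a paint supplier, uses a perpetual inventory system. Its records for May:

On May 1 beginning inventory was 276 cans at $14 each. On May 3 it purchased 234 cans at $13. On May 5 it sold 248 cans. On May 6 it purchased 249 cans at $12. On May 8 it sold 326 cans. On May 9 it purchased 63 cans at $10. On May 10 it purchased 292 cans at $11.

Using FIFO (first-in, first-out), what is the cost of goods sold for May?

May 5, 248 sold [FIFO — oldest first]: 248 @ $14 = $3,472
May 8, 326 sold [FIFO — oldest first]: 28 @ $14 + 234 @ $13 + 64 @ $12 = $4,202
Total COGS = $3,472 + $4,202 = $7,674
Ending inventory: 185 @ $12 + 63 @ $10 + 292 @ $11 = $6,062

COGS = $7,674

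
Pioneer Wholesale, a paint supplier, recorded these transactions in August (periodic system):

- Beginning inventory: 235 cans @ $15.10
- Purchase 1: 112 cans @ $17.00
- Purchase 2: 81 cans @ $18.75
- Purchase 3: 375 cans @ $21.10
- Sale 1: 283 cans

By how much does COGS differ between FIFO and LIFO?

FIFO COGS: 235 @ $15.10 + 48 @ $17.00 = $4,364.50
LIFO COGS: 283 @ $21.10 = $5,971.30
Difference = |$4,364.50 − $5,971.30| = $1,606.80

$1,606.80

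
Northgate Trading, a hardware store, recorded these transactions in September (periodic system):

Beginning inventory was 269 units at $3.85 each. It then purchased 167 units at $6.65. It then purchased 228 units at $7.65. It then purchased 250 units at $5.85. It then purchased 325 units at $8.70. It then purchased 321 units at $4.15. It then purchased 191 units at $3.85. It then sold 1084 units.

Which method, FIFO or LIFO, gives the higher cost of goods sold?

FIFO COGS: 269 @ $3.85 + 167 @ $6.65 + 228 @ $7.65 + 250 @ $5.85 + 170 @ $8.70 = $6,831.90
LIFO COGS: 191 @ $3.85 + 321 @ $4.15 + 325 @ $8.70 + 247 @ $5.85 = $6,339.95

FIFO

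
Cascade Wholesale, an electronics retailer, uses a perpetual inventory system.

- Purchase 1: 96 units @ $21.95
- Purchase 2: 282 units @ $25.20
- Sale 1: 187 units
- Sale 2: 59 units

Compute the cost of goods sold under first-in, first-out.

COGS = $5,887.20

Sale 1 (187) [FIFO — oldest first]: 96 @ $21.95 + 91 @ $25.20 = $4,400.40
Sale 2 (59) [FIFO — oldest first]: 59 @ $25.20 = $1,486.80
Total COGS = $4,400.40 + $1,486.80 = $5,887.20
Ending inventory: 132 @ $25.20 = $3,326.40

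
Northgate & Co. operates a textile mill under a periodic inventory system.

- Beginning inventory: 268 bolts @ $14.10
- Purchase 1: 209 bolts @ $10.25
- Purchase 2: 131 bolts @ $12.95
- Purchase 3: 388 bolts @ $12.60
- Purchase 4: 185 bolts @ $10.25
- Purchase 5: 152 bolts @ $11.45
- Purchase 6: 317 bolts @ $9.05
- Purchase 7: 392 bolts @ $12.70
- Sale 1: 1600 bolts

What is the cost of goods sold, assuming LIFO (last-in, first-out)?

Sale 1 (1600) [LIFO — newest first]: 392 @ $12.70 + 317 @ $9.05 + 152 @ $11.45 + 185 @ $10.25 + 388 @ $12.60 + 131 @ $12.95 + 35 @ $10.25 = $18,427.90
Ending inventory: 268 @ $14.10 + 174 @ $10.25 = $5,562.30

COGS = $18,427.90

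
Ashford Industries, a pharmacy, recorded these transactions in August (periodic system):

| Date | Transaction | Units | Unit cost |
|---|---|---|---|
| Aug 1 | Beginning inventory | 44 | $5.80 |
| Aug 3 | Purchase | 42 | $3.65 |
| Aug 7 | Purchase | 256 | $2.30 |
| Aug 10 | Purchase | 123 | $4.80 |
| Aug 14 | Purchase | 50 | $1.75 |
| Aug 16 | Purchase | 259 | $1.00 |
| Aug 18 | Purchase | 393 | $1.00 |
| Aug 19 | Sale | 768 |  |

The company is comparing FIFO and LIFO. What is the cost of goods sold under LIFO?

FIFO COGS: 44 @ $5.80 + 42 @ $3.65 + 256 @ $2.30 + 123 @ $4.80 + 50 @ $1.75 + 253 @ $1.00 = $1,928.20
LIFO COGS: 393 @ $1.00 + 259 @ $1.00 + 50 @ $1.75 + 66 @ $4.80 = $1,056.30

COGS = $1,056.30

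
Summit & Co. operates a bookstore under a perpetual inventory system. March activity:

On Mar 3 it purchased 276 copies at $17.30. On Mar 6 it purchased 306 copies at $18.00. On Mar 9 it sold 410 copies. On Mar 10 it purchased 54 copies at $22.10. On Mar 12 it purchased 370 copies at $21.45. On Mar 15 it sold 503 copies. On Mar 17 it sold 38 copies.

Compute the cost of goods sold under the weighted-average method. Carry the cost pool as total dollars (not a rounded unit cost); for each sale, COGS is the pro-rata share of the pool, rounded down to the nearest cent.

After Mar 3: 276 on hand, pool $4,774.80 (≈ $17.3000 each)
After Mar 6: 582 on hand, pool $10,282.80 (≈ $17.6680 each)
Mar 9, sell 410: 410/582 × $10,282.80 → $7,243.89
After Mar 10: 226 on hand, pool $4,232.31 (≈ $18.7270 each)
After Mar 12: 596 on hand, pool $12,168.81 (≈ $20.4175 each)
Mar 15, sell 503: 503/596 × $12,168.81 → $10,269.98
Mar 17, sell 38: 38/93 × $1,898.83 → $775.86
Total COGS = $7,243.89 + $10,269.98 + $775.86 = $18,289.73
Ending inventory (cost pool remaining) = $1,122.97

COGS = $18,289.73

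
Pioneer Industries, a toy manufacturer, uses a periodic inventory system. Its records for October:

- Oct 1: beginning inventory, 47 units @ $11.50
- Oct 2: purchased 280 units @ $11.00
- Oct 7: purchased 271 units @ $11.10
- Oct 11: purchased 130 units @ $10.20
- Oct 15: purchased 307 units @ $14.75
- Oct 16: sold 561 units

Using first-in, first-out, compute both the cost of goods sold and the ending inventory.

COGS = $6,217.90; ending inventory = $6,264.95

Oct 16, 561 sold [FIFO — oldest first]: 47 @ $11.50 + 280 @ $11.00 + 234 @ $11.10 = $6,217.90
Ending inventory: 37 @ $11.10 + 130 @ $10.20 + 307 @ $14.75 = $6,264.95
Check: goods available $12,482.85 = COGS $6,217.90 + ending $6,264.95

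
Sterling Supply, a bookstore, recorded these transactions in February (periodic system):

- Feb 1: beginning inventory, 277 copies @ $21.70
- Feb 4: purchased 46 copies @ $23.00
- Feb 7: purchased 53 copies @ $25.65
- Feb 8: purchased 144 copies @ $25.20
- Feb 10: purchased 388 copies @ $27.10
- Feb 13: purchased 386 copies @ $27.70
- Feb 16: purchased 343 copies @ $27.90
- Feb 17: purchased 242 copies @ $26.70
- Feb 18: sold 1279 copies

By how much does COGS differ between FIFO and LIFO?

$2,221.45

FIFO COGS: 277 @ $21.70 + 46 @ $23.00 + 53 @ $25.65 + 144 @ $25.20 + 388 @ $27.10 + 371 @ $27.70 = $32,848.65
LIFO COGS: 242 @ $26.70 + 343 @ $27.90 + 386 @ $27.70 + 308 @ $27.10 = $35,070.10
Difference = |$32,848.65 − $35,070.10| = $2,221.45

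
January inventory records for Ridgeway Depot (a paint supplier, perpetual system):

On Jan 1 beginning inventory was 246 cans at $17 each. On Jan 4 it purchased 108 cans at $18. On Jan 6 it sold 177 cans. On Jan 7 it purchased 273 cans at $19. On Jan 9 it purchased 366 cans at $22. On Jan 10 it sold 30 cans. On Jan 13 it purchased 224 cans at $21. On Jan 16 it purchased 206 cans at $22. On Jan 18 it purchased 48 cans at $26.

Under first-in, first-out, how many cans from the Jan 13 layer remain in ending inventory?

Jan 6, 177 sold [FIFO — oldest first]: 177 @ $17 = $3,009
Jan 10, 30 sold [FIFO — oldest first]: 30 @ $17 = $510
Total COGS = $3,009 + $510 = $3,519
Ending inventory: 39 @ $17 + 108 @ $18 + 273 @ $19 + 366 @ $22 + 224 @ $21 + 206 @ $22 + 48 @ $26 = $26,330

224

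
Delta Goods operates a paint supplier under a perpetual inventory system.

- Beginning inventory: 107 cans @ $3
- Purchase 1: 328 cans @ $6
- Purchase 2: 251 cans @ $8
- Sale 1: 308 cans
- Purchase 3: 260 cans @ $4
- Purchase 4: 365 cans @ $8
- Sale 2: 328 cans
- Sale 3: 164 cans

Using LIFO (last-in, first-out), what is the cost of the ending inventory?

Ending inventory = $2,479

Sale 1 (308) [LIFO — newest first]: 251 @ $8 + 57 @ $6 = $2,350
Sale 2 (328) [LIFO — newest first]: 328 @ $8 = $2,624
Sale 3 (164) [LIFO — newest first]: 37 @ $8 + 127 @ $4 = $804
Total COGS = $2,350 + $2,624 + $804 = $5,778
Ending inventory: 107 @ $3 + 271 @ $6 + 133 @ $4 = $2,479
Check: goods available $8,257 = COGS $5,778 + ending $2,479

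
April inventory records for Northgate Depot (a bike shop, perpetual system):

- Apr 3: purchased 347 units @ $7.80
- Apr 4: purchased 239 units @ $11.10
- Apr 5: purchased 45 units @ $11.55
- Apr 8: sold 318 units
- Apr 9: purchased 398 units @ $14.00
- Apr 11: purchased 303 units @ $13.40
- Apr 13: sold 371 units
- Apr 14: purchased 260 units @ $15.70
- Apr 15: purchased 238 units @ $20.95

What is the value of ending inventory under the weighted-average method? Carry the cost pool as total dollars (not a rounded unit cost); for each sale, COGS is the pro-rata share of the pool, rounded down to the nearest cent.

After Apr 3: 347 on hand, pool $2,706.60 (≈ $7.8000 each)
After Apr 4: 586 on hand, pool $5,359.50 (≈ $9.1459 each)
After Apr 5: 631 on hand, pool $5,879.25 (≈ $9.3174 each)
Apr 8, sell 318: 318/631 × $5,879.25 → $2,962.91
After Apr 9: 711 on hand, pool $8,488.34 (≈ $11.9386 each)
After Apr 11: 1014 on hand, pool $12,548.54 (≈ $12.3753 each)
Apr 13, sell 371: 371/1014 × $12,548.54 → $4,591.23
After Apr 14: 903 on hand, pool $12,039.31 (≈ $13.3326 each)
After Apr 15: 1141 on hand, pool $17,025.41 (≈ $14.9215 each)
Total COGS = $2,962.91 + $4,591.23 = $7,554.14
Ending inventory (cost pool remaining) = $17,025.41

Ending inventory = $17,025.41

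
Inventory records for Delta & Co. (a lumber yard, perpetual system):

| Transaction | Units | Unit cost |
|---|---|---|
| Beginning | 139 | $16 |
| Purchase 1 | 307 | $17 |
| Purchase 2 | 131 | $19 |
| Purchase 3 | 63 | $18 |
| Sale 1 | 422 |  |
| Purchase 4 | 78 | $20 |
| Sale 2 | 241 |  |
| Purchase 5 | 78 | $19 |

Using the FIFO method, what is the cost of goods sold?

COGS = $11,526

Sale 1 (422) [FIFO — oldest first]: 139 @ $16 + 283 @ $17 = $7,035
Sale 2 (241) [FIFO — oldest first]: 24 @ $17 + 131 @ $19 + 63 @ $18 + 23 @ $20 = $4,491
Total COGS = $7,035 + $4,491 = $11,526
Ending inventory: 55 @ $20 + 78 @ $19 = $2,582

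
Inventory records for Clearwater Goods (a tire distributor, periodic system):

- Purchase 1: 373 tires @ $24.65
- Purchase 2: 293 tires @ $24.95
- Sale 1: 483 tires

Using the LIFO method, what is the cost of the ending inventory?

Ending inventory = $4,510.95

Sale 1 (483) [LIFO — newest first]: 293 @ $24.95 + 190 @ $24.65 = $11,993.85
Ending inventory: 183 @ $24.65 = $4,510.95
Check: goods available $16,504.80 = COGS $11,993.85 + ending $4,510.95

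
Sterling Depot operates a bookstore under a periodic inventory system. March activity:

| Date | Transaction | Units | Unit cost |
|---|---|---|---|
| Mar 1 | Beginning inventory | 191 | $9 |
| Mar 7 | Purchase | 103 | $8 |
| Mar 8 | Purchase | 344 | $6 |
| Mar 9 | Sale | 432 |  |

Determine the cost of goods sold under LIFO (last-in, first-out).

Mar 9, 432 sold [LIFO — newest first]: 344 @ $6 + 88 @ $8 = $2,768
Ending inventory: 191 @ $9 + 15 @ $8 = $1,839
Check: goods available $4,607 = COGS $2,768 + ending $1,839

COGS = $2,768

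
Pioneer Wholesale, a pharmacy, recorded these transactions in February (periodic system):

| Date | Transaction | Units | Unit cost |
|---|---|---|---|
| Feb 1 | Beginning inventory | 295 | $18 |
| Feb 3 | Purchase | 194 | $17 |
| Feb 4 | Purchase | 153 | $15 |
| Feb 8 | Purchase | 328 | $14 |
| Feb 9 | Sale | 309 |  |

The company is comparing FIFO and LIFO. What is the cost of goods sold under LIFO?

FIFO COGS: 295 @ $18 + 14 @ $17 = $5,548
LIFO COGS: 309 @ $14 = $4,326

COGS = $4,326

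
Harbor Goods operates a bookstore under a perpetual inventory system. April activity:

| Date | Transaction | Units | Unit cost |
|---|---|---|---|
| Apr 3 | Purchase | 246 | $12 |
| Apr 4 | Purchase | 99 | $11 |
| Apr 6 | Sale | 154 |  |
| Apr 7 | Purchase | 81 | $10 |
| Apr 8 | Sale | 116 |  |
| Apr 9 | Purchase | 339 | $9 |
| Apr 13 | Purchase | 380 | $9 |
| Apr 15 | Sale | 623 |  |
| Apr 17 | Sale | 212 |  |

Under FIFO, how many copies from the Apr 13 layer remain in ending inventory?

40

Apr 6, 154 sold [FIFO — oldest first]: 154 @ $12 = $1,848
Apr 8, 116 sold [FIFO — oldest first]: 92 @ $12 + 24 @ $11 = $1,368
Apr 15, 623 sold [FIFO — oldest first]: 75 @ $11 + 81 @ $10 + 339 @ $9 + 128 @ $9 = $5,838
Apr 17, 212 sold [FIFO — oldest first]: 212 @ $9 = $1,908
Total COGS = $1,848 + $1,368 + $5,838 + $1,908 = $10,962
Ending inventory: 40 @ $9 = $360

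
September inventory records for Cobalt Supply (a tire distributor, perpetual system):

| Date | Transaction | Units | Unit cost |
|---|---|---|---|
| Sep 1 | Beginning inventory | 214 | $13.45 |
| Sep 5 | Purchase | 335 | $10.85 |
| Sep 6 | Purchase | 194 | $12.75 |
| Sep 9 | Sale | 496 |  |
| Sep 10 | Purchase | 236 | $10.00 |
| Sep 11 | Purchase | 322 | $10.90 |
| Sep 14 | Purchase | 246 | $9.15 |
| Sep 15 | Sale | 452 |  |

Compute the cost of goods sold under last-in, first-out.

Sep 9, 496 sold [LIFO — newest first]: 194 @ $12.75 + 302 @ $10.85 = $5,750.20
Sep 15, 452 sold [LIFO — newest first]: 246 @ $9.15 + 206 @ $10.90 = $4,496.30
Total COGS = $5,750.20 + $4,496.30 = $10,246.50
Ending inventory: 214 @ $13.45 + 33 @ $10.85 + 236 @ $10.00 + 116 @ $10.90 = $6,860.75

COGS = $10,246.50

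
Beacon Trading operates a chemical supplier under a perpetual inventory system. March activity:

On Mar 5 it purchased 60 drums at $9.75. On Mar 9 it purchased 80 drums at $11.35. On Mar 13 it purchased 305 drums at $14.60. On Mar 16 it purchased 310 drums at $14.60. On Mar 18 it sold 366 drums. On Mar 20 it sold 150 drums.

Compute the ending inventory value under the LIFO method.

Ending inventory = $2,938.40

Mar 18, 366 sold [LIFO — newest first]: 310 @ $14.60 + 56 @ $14.60 = $5,343.60
Mar 20, 150 sold [LIFO — newest first]: 150 @ $14.60 = $2,190.00
Total COGS = $5,343.60 + $2,190.00 = $7,533.60
Ending inventory: 60 @ $9.75 + 80 @ $11.35 + 99 @ $14.60 = $2,938.40
Check: goods available $10,472.00 = COGS $7,533.60 + ending $2,938.40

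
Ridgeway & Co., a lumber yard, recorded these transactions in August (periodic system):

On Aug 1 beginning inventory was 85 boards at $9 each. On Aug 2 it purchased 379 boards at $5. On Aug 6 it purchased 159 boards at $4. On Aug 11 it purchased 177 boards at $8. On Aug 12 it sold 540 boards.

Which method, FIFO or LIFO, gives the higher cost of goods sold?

LIFO

FIFO COGS: 85 @ $9 + 379 @ $5 + 76 @ $4 = $2,964
LIFO COGS: 177 @ $8 + 159 @ $4 + 204 @ $5 = $3,072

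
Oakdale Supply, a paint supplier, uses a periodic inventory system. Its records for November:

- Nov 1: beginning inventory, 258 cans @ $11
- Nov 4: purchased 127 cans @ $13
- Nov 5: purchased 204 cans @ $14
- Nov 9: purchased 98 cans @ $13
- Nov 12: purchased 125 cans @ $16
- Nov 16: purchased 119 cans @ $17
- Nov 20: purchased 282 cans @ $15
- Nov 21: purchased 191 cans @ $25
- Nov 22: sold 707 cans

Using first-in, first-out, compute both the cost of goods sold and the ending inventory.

Nov 22, 707 sold [FIFO — oldest first]: 258 @ $11 + 127 @ $13 + 204 @ $14 + 98 @ $13 + 20 @ $16 = $8,939
Ending inventory: 105 @ $16 + 119 @ $17 + 282 @ $15 + 191 @ $25 = $12,708

COGS = $8,939; ending inventory = $12,708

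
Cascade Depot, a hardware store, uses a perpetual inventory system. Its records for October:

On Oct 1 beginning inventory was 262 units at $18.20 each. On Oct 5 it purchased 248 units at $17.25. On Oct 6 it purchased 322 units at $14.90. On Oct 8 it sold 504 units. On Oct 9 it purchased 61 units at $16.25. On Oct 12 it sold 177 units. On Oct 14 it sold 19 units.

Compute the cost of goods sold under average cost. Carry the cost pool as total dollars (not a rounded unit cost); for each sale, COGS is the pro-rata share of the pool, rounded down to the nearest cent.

After Oct 1: 262 on hand, pool $4,768.40 (≈ $18.2000 each)
After Oct 5: 510 on hand, pool $9,046.40 (≈ $17.7380 each)
After Oct 6: 832 on hand, pool $13,844.20 (≈ $16.6397 each)
Oct 8, sell 504: 504/832 × $13,844.20 → $8,386.39
After Oct 9: 389 on hand, pool $6,449.06 (≈ $16.5786 each)
Oct 12, sell 177: 177/389 × $6,449.06 → $2,934.40
Oct 14, sell 19: 19/212 × $3,514.66 → $314.99
Total COGS = $8,386.39 + $2,934.40 + $314.99 = $11,635.78
Ending inventory (cost pool remaining) = $3,199.67

COGS = $11,635.78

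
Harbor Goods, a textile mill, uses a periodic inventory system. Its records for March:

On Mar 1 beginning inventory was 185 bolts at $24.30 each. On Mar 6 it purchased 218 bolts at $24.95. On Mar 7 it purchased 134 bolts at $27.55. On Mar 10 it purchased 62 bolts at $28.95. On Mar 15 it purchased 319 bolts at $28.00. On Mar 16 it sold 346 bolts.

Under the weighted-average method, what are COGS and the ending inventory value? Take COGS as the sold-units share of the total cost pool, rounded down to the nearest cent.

Mar 16, sell 346: 346/918 × $24,353.20 → $9,178.87
Ending inventory (cost pool remaining) = $15,174.33

COGS = $9,178.87; ending inventory = $15,174.33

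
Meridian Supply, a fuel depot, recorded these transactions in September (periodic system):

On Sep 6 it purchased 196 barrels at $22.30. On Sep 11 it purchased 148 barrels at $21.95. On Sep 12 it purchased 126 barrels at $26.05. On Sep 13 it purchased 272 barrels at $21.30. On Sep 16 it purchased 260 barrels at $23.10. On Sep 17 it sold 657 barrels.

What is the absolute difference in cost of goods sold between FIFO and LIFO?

FIFO COGS: 196 @ $22.30 + 148 @ $21.95 + 126 @ $26.05 + 187 @ $21.30 = $14,884.80
LIFO COGS: 260 @ $23.10 + 272 @ $21.30 + 125 @ $26.05 = $15,055.85
Difference = |$14,884.80 − $15,055.85| = $171.05

$171.05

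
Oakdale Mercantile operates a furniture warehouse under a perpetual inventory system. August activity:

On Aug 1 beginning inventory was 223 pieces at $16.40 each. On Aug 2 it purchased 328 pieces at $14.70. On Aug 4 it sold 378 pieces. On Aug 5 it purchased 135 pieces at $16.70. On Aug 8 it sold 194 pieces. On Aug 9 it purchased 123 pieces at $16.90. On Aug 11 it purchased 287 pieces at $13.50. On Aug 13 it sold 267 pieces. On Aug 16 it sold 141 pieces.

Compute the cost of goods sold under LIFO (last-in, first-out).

Aug 4, 378 sold [LIFO — newest first]: 328 @ $14.70 + 50 @ $16.40 = $5,641.60
Aug 8, 194 sold [LIFO — newest first]: 135 @ $16.70 + 59 @ $16.40 = $3,222.10
Aug 13, 267 sold [LIFO — newest first]: 267 @ $13.50 = $3,604.50
Aug 16, 141 sold [LIFO — newest first]: 20 @ $13.50 + 121 @ $16.90 = $2,314.90
Total COGS = $5,641.60 + $3,222.10 + $3,604.50 + $2,314.90 = $14,783.10
Ending inventory: 114 @ $16.40 + 2 @ $16.90 = $1,903.40

COGS = $14,783.10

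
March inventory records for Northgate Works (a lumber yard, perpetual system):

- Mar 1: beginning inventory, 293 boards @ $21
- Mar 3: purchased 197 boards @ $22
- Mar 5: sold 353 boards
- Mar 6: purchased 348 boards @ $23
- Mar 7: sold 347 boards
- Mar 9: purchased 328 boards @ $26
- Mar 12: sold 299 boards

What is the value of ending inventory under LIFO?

Mar 5, 353 sold [LIFO — newest first]: 197 @ $22 + 156 @ $21 = $7,610
Mar 7, 347 sold [LIFO — newest first]: 347 @ $23 = $7,981
Mar 12, 299 sold [LIFO — newest first]: 299 @ $26 = $7,774
Total COGS = $7,610 + $7,981 + $7,774 = $23,365
Ending inventory: 137 @ $21 + 1 @ $23 + 29 @ $26 = $3,654

Ending inventory = $3,654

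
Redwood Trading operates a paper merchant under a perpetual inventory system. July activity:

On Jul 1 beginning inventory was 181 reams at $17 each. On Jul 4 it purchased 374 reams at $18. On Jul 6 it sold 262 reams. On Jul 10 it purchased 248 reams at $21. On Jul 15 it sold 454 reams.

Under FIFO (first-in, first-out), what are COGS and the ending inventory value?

COGS = $13,190; ending inventory = $1,827

Jul 6, 262 sold [FIFO — oldest first]: 181 @ $17 + 81 @ $18 = $4,535
Jul 15, 454 sold [FIFO — oldest first]: 293 @ $18 + 161 @ $21 = $8,655
Total COGS = $4,535 + $8,655 = $13,190
Ending inventory: 87 @ $21 = $1,827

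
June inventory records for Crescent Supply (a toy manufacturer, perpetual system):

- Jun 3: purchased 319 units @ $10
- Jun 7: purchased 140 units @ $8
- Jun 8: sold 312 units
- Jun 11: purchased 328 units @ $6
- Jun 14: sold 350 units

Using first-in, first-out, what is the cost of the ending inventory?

Jun 8, 312 sold [FIFO — oldest first]: 312 @ $10 = $3,120
Jun 14, 350 sold [FIFO — oldest first]: 7 @ $10 + 140 @ $8 + 203 @ $6 = $2,408
Total COGS = $3,120 + $2,408 = $5,528
Ending inventory: 125 @ $6 = $750
Check: goods available $6,278 = COGS $5,528 + ending $750

Ending inventory = $750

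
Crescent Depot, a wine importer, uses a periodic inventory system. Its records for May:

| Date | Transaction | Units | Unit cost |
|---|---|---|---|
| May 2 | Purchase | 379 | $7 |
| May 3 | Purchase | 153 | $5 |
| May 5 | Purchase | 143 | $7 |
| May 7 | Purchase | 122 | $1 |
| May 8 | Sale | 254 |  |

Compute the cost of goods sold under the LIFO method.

COGS = $1,046

May 8, 254 sold [LIFO — newest first]: 122 @ $1 + 132 @ $7 = $1,046
Ending inventory: 379 @ $7 + 153 @ $5 + 11 @ $7 = $3,495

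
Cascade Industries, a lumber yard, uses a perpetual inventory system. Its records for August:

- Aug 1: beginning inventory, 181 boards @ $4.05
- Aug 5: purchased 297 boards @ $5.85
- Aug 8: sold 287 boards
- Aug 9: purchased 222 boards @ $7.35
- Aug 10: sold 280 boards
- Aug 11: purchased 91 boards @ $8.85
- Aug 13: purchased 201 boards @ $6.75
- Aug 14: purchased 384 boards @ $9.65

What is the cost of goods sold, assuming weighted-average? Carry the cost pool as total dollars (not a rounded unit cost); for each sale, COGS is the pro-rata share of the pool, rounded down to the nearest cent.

After Aug 1: 181 on hand, pool $733.05 (≈ $4.0500 each)
After Aug 5: 478 on hand, pool $2,470.50 (≈ $5.1684 each)
Aug 8, sell 287: 287/478 × $2,470.50 → $1,483.33
After Aug 9: 413 on hand, pool $2,618.87 (≈ $6.3411 each)
Aug 10, sell 280: 280/413 × $2,618.87 → $1,775.50
After Aug 11: 224 on hand, pool $1,648.72 (≈ $7.3604 each)
After Aug 13: 425 on hand, pool $3,005.47 (≈ $7.0717 each)
After Aug 14: 809 on hand, pool $6,711.07 (≈ $8.2955 each)
Total COGS = $1,483.33 + $1,775.50 = $3,258.83
Ending inventory (cost pool remaining) = $6,711.07

COGS = $3,258.83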